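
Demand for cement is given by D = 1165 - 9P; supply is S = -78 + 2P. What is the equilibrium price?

P* = 113

Set D = S: 1165 - 9P = -78 + 2P.
1243 = 11P, so P* = 113.
Q* = 1165 − 9(113) = 148.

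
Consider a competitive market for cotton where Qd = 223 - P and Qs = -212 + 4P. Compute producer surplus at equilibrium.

Producer surplus = 2312

Equilibrium: 223 - P = -212 + 4P gives P* = 87, Q* = 136.
Supply starts at P = 53 (where Qs = 0).
PS = ½(87 − 53)(136) = 2312.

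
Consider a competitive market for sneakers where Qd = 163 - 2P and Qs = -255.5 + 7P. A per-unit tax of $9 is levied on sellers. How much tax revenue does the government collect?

Pre-tax equilibrium: P* = 46.5, Q* = 70.
Tax on sellers shifts supply to Qs = -255.5 + 7(P − 9) = -318.5 + 7P.
163 - 2P = -318.5 + 7P gives buyer price Pb = 53.5; sellers receive Ps = 53.5 − 9 = 44.5.
New quantity: Q = 163 − 2(53.5) = 56.
Revenue = 9 × 56 = 504.

Tax revenue = 504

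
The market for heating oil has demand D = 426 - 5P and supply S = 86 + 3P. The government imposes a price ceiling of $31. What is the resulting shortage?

Equilibrium price would be P* = 42.5, so the ceiling at 31 binds.
At P = 31: D = 426 − 5(31) = 271, S = 86 + 3(31) = 179.
Shortage = 271 − 179 = 92.

Shortage = 92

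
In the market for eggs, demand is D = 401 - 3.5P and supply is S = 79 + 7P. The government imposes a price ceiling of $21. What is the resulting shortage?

Equilibrium price would be P* = 92/3, so the ceiling at 21 binds.
At P = 21: D = 401 − 3.5(21) = 327.5, S = 79 + 7(21) = 226.
Shortage = 327.5 − 226 = 101.5.

Shortage = 101.5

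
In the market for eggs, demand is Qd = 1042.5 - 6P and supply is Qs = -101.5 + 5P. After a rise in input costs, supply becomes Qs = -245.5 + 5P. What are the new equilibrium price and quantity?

P' = 1288/11, Q' = 7479/22

Original equilibrium: P* = 104, Q* = 418.5.
New equilibrium: 1042.5 - 6P = -245.5 + 5P, so 1288 = 11P and P' = 1288/11; Q' = 1042.5 − 6(1288/11) = 7479/22.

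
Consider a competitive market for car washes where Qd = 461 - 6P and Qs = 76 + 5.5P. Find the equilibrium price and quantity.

P* = 770/23, Q* = 5983/23

Set Qd = Qs: 461 - 6P = 76 + 5.5P.
385 = 11.5P, so P* = 770/23.
Q* = 461 − 6(770/23) = 5983/23.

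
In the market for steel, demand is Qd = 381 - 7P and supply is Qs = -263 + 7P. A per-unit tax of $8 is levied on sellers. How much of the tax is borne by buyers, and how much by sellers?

Pre-tax equilibrium: P* = 46, Q* = 59.
Tax on sellers shifts supply to Qs = -263 + 7(P − 8) = -319 + 7P.
381 - 7P = -319 + 7P gives buyer price Pb = 50; sellers receive Ps = 50 − 8 = 42.
New quantity: Q = 381 − 7(50) = 31.
Buyer burden = 50 − 46 = 4; seller burden = 46 − 42 = 4.

Buyers bear $4, sellers bear $4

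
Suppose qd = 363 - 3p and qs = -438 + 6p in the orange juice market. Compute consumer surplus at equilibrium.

Equilibrium: 363 - 3p = -438 + 6p gives p* = 89, q* = 96.
Demand choke price (qd = 0): p = 121.
CS = ½(121 − 89)(96) = 1536.

Consumer surplus = 1536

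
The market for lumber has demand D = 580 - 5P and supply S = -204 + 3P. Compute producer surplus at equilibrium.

Equilibrium: 580 - 5P = -204 + 3P gives P* = 98, Q* = 90.
Supply starts at P = 68 (where S = 0).
PS = ½(98 − 68)(90) = 1350.

Producer surplus = 1350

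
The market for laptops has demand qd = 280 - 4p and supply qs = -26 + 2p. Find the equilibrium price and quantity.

Set qd = qs: 280 - 4p = -26 + 2p.
306 = 6p, so p* = 51.
q* = 280 − 4(51) = 76.

p* = 51, q* = 76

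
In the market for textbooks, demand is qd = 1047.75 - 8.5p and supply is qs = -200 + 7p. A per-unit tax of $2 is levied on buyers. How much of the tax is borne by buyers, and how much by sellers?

Pre-tax equilibrium: p* = 80.5, q* = 363.5.
Tax on buyers shifts demand to qd = 1047.75 − 8.5(p + 2) = 1030.75 - 8.5p.
1030.75 - 8.5p = -200 + 7p gives seller price ps = 4923/62; buyers pay pb = 4923/62 + 2 = 5047/62.
New quantity: q = 1047.75 − 8.5(5047/62) = 22061/62.
Buyer burden = 5047/62 − 80.5 = 28/31; seller burden = 80.5 − 4923/62 = 34/31.

Buyers bear 28/31, sellers bear 34/31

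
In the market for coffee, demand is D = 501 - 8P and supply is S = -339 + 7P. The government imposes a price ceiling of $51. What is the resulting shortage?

Equilibrium price would be P* = 56, so the ceiling at 51 binds.
At P = 51: D = 501 − 8(51) = 93, S = -339 + 7(51) = 18.
Shortage = 93 − 18 = 75.

Shortage = 75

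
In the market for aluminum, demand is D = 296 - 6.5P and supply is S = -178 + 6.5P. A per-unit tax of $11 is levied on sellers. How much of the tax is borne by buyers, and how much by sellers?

Buyers bear $5.5, sellers bear $5.5

Pre-tax equilibrium: P* = 474/13, Q* = 59.
Tax on sellers shifts supply to S = -178 + 6.5(P − 11) = -249.5 + 6.5P.
296 - 6.5P = -249.5 + 6.5P gives buyer price Pb = 1091/26; sellers receive Ps = 1091/26 − 11 = 805/26.
New quantity: Q = 296 − 6.5(1091/26) = 23.25.
Buyer burden = 1091/26 − 474/13 = 5.5; seller burden = 474/13 − 805/26 = 5.5.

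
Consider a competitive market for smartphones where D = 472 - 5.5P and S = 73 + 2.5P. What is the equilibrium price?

Set D = S: 472 - 5.5P = 73 + 2.5P.
399 = 8P, so P* = 49.875.
Q* = 472 − 5.5(49.875) = 197.6875.

P* = 49.875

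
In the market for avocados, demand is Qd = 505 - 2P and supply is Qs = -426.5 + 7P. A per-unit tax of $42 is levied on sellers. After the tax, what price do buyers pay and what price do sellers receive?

Buyers pay 817/6, sellers receive 565/6

Pre-tax equilibrium: P* = 103.5, Q* = 298.
Tax on sellers shifts supply to Qs = -426.5 + 7(P − 42) = -720.5 + 7P.
505 - 2P = -720.5 + 7P gives buyer price Pb = 817/6; sellers receive Ps = 817/6 − 42 = 565/6.
New quantity: Q = 505 − 2(817/6) = 698/3.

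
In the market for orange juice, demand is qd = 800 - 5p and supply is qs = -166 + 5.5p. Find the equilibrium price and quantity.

p* = 92, q* = 340

Set qd = qs: 800 - 5p = -166 + 5.5p.
966 = 10.5p, so p* = 92.
q* = 800 − 5(92) = 340.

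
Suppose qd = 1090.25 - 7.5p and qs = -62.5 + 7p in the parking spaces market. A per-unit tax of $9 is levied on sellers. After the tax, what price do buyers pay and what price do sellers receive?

Buyers pay 4863/58, sellers receive 4341/58

Pre-tax equilibrium: p* = 79.5, q* = 494.
Tax on sellers shifts supply to qs = -62.5 + 7(p − 9) = -125.5 + 7p.
1090.25 - 7.5p = -125.5 + 7p gives buyer price pb = 4863/58; sellers receive ps = 4863/58 − 9 = 4341/58.
New quantity: q = 1090.25 − 7.5(4863/58) = 13381/29.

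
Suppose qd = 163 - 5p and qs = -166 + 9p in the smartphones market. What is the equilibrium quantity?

q* = 45.5

Set qd = qs: 163 - 5p = -166 + 9p.
329 = 14p, so p* = 23.5.
q* = 163 − 5(23.5) = 45.5.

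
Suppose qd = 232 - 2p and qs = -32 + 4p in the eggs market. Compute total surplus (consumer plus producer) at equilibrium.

Total surplus = 7776

Equilibrium: 232 - 2p = -32 + 4p gives p* = 44, q* = 144.
Demand choke price: p = 116; supply starts at p = 8.
CS = ½(116 − 44)(144) = 5184; PS = ½(44 − 8)(144) = 2592.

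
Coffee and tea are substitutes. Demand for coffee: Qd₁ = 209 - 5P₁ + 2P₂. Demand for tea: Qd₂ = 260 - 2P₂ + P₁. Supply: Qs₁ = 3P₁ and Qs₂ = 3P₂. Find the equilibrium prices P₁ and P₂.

Market 1: 209 - 5P₁ + 2P₂ = 3P₁ → 8P₁ - 2P₂ = 209.
Market 2: 5P₂ - P₁ = 260.
Eliminating P₂: 5×(1) + 2×(2) gives 38P₁ = 1565, so P₁ = 1565/38.
Back-substitute into (2): P₂ = (260 + 1×1565/38) / 5 = 2289/38.

P₁ = 1565/38, P₂ = 2289/38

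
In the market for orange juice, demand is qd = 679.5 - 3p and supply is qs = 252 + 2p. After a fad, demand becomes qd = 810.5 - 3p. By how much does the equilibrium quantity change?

Δq = 52.4

Original equilibrium: p* = 85.5, q* = 423.
New equilibrium: 810.5 - 3p = 252 + 2p, so 558.5 = 5p and p' = 111.7; q' = 810.5 − 3(111.7) = 475.4.
Change in quantity: 475.4 − 423 = 52.4.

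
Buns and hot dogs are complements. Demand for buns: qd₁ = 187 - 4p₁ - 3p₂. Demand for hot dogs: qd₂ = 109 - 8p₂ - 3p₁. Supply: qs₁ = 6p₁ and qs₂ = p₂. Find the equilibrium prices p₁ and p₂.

Market 1: 187 - 4p₁ - 3p₂ = 6p₁ → 10p₁ + 3p₂ = 187.
Market 2: 9p₂ + 3p₁ = 109.
Eliminating p₂: 9×(1) − 3×(2) gives 81p₁ = 1356, so p₁ = 452/27.
Back-substitute into (2): p₂ = (109 − 3×452/27) / 9 = 529/81.

p₁ = 452/27, p₂ = 529/81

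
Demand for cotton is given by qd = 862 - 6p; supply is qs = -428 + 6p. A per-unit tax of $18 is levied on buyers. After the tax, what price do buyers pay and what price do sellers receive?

Buyers pay $116.5, sellers receive $98.5

Pre-tax equilibrium: p* = 107.5, q* = 217.
Tax on buyers shifts demand to qd = 862 − 6(p + 18) = 754 - 6p.
754 - 6p = -428 + 6p gives seller price ps = 98.5; buyers pay pb = 98.5 + 18 = 116.5.
New quantity: q = 862 − 6(116.5) = 163.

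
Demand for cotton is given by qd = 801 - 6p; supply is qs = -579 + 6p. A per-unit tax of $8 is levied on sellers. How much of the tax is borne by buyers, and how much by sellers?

Buyers bear $4, sellers bear $4

Pre-tax equilibrium: p* = 115, q* = 111.
Tax on sellers shifts supply to qs = -579 + 6(p − 8) = -627 + 6p.
801 - 6p = -627 + 6p gives buyer price pb = 119; sellers receive ps = 119 − 8 = 111.
New quantity: q = 801 − 6(119) = 87.
Buyer burden = 119 − 115 = 4; seller burden = 115 − 111 = 4.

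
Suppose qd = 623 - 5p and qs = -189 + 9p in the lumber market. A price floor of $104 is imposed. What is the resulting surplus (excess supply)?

Surplus = 644

Equilibrium price would be p* = 58, so the floor at 104 binds.
At p = 104: qd = 103, qs = 747.
Surplus = 747 − 103 = 644.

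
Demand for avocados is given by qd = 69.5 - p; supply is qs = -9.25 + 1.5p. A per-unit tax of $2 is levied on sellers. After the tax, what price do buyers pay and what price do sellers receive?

Pre-tax equilibrium: p* = 31.5, q* = 38.
Tax on sellers shifts supply to qs = -9.25 + 1.5(p − 2) = -12.25 + 1.5p.
69.5 - p = -12.25 + 1.5p gives buyer price pb = 32.7; sellers receive ps = 32.7 − 2 = 30.7.
New quantity: q = 69.5 − 1(32.7) = 36.8.

Buyers pay $32.7, sellers receive $30.7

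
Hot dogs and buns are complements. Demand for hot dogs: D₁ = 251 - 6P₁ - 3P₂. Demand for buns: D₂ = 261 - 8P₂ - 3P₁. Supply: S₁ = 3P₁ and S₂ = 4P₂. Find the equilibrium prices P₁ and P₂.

Market 1: 251 - 6P₁ - 3P₂ = 3P₁ → 9P₁ + 3P₂ = 251.
Market 2: 12P₂ + 3P₁ = 261.
Eliminating P₂: 12×(1) − 3×(2) gives 99P₁ = 2229, so P₁ = 743/33.
Back-substitute into (2): P₂ = (261 − 3×743/33) / 12 = 532/33.

P₁ = 743/33, P₂ = 532/33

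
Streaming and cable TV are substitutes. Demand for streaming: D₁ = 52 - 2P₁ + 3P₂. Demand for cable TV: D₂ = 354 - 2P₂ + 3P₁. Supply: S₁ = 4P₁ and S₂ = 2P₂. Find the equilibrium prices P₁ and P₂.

P₁ = 254/3, P₂ = 152

Market 1: 52 - 2P₁ + 3P₂ = 4P₁ → 6P₁ - 3P₂ = 52.
Market 2: 4P₂ - 3P₁ = 354.
Eliminating P₂: 4×(1) + 3×(2) gives 15P₁ = 1270, so P₁ = 254/3.
Back-substitute into (2): P₂ = (354 + 3×254/3) / 4 = 152.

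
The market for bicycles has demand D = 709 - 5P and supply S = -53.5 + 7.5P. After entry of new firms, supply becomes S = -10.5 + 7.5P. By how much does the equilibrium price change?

Original equilibrium: P* = 61, Q* = 404.
New equilibrium: 709 - 5P = -10.5 + 7.5P, so 719.5 = 12.5P and P' = 57.56; Q' = 709 − 5(57.56) = 421.2.
Change in price: 57.56 − 61 = -3.44.

ΔP = -3.44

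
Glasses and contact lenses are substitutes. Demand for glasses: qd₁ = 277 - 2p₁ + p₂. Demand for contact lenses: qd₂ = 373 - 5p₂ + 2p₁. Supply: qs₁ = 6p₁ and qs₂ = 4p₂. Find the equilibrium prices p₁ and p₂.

p₁ = 1433/35, p₂ = 1769/35

Market 1: 277 - 2p₁ + p₂ = 6p₁ → 8p₁ - p₂ = 277.
Market 2: 9p₂ - 2p₁ = 373.
Eliminating p₂: 9×(1) + 1×(2) gives 70p₁ = 2866, so p₁ = 1433/35.
Back-substitute into (2): p₂ = (373 + 2×1433/35) / 9 = 1769/35.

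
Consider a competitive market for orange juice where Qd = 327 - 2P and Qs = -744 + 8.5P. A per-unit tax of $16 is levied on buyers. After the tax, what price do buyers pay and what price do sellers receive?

Pre-tax equilibrium: P* = 102, Q* = 123.
Tax on buyers shifts demand to Qd = 327 − 2(P + 16) = 295 - 2P.
295 - 2P = -744 + 8.5P gives seller price Ps = 2078/21; buyers pay Pb = 2078/21 + 16 = 2414/21.
New quantity: Q = 327 − 2(2414/21) = 2039/21.

Buyers pay 2414/21, sellers receive 2078/21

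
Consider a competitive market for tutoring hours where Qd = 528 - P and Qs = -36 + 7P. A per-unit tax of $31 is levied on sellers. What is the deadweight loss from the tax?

Deadweight loss = 420.4375

Pre-tax equilibrium: P* = 70.5, Q* = 457.5.
Tax on sellers shifts supply to Qs = -36 + 7(P − 31) = -253 + 7P.
528 - P = -253 + 7P gives buyer price Pb = 97.625; sellers receive Ps = 97.625 − 31 = 66.625.
New quantity: Q = 528 − 1(97.625) = 430.375.
DWL = ½ × 31 × (457.5 − 430.375) = 420.4375.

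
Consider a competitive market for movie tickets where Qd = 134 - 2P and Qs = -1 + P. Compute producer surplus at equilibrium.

Equilibrium: 134 - 2P = -1 + P gives P* = 45, Q* = 44.
Supply starts at P = 1 (where Qs = 0).
PS = ½(45 − 1)(44) = 968.

Producer surplus = 968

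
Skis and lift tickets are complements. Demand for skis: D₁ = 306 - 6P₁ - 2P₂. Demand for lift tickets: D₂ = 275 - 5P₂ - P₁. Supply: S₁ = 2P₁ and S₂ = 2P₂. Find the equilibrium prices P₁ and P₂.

Market 1: 306 - 6P₁ - 2P₂ = 2P₁ → 8P₁ + 2P₂ = 306.
Market 2: 7P₂ + P₁ = 275.
Eliminating P₂: 7×(1) − 2×(2) gives 54P₁ = 1592, so P₁ = 796/27.
Back-substitute into (2): P₂ = (275 − 1×796/27) / 7 = 947/27.

P₁ = 796/27, P₂ = 947/27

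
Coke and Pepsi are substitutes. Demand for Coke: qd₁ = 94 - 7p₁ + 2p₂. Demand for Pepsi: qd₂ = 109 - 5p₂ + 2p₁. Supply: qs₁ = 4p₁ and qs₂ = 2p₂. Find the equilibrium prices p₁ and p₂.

Market 1: 94 - 7p₁ + 2p₂ = 4p₁ → 11p₁ - 2p₂ = 94.
Market 2: 7p₂ - 2p₁ = 109.
Eliminating p₂: 7×(1) + 2×(2) gives 73p₁ = 876, so p₁ = 12.
Back-substitute into (2): p₂ = (109 + 2×12) / 7 = 19.

p₁ = 12, p₂ = 19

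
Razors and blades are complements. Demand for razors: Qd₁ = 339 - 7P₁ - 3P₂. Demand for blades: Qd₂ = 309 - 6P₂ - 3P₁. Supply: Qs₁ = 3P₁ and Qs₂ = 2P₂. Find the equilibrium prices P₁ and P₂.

Market 1: 339 - 7P₁ - 3P₂ = 3P₁ → 10P₁ + 3P₂ = 339.
Market 2: 8P₂ + 3P₁ = 309.
Eliminating P₂: 8×(1) − 3×(2) gives 71P₁ = 1785, so P₁ = 1785/71.
Back-substitute into (2): P₂ = (309 − 3×1785/71) / 8 = 2073/71.

P₁ = 1785/71, P₂ = 2073/71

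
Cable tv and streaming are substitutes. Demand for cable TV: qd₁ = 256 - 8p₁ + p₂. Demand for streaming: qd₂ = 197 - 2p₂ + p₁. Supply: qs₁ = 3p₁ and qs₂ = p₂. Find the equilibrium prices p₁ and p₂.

Market 1: 256 - 8p₁ + p₂ = 3p₁ → 11p₁ - p₂ = 256.
Market 2: 3p₂ - p₁ = 197.
Eliminating p₂: 3×(1) + 1×(2) gives 32p₁ = 965, so p₁ = 30.15625.
Back-substitute into (2): p₂ = (197 + 1×30.15625) / 3 = 75.71875.

p₁ = 30.15625, p₂ = 75.71875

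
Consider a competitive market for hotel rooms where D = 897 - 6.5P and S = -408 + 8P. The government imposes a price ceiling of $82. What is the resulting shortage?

Shortage = 116

Equilibrium price would be P* = 90, so the ceiling at 82 binds.
At P = 82: D = 897 − 6.5(82) = 364, S = -408 + 8(82) = 248.
Shortage = 364 − 248 = 116.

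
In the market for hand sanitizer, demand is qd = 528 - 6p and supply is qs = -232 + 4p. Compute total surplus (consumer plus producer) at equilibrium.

Equilibrium: 528 - 6p = -232 + 4p gives p* = 76, q* = 72.
Demand choke price: p = 88; supply starts at p = 58.
CS = ½(88 − 76)(72) = 432; PS = ½(76 − 58)(72) = 648.

Total surplus = 1080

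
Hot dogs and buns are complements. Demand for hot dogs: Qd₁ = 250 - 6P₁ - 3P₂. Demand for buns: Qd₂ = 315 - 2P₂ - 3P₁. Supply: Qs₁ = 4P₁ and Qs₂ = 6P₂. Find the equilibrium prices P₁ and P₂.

Market 1: 250 - 6P₁ - 3P₂ = 4P₁ → 10P₁ + 3P₂ = 250.
Market 2: 8P₂ + 3P₁ = 315.
Eliminating P₂: 8×(1) − 3×(2) gives 71P₁ = 1055, so P₁ = 1055/71.
Back-substitute into (2): P₂ = (315 − 3×1055/71) / 8 = 2400/71.

P₁ = 1055/71, P₂ = 2400/71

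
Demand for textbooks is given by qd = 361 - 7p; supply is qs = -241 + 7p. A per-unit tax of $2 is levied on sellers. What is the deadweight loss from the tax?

Pre-tax equilibrium: p* = 43, q* = 60.
Tax on sellers shifts supply to qs = -241 + 7(p − 2) = -255 + 7p.
361 - 7p = -255 + 7p gives buyer price pb = 44; sellers receive ps = 44 − 2 = 42.
New quantity: q = 361 − 7(44) = 53.
DWL = ½ × 2 × (60 − 53) = 7.

Deadweight loss = 7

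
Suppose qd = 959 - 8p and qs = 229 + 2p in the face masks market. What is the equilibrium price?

Set qd = qs: 959 - 8p = 229 + 2p.
730 = 10p, so p* = 73.
q* = 959 − 8(73) = 375.

p* = 73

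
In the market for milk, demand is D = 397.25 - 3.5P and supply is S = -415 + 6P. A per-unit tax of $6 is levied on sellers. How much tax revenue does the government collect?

Tax revenue = 9660/19

Pre-tax equilibrium: P* = 85.5, Q* = 98.
Tax on sellers shifts supply to S = -415 + 6(P − 6) = -451 + 6P.
397.25 - 3.5P = -451 + 6P gives buyer price Pb = 3393/38; sellers receive Ps = 3393/38 − 6 = 3165/38.
New quantity: Q = 397.25 − 3.5(3393/38) = 1610/19.
Revenue = 6 × 1610/19 = 9660/19.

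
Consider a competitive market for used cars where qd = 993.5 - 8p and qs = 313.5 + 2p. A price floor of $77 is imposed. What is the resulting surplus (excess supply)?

Equilibrium price would be p* = 68, so the floor at 77 binds.
At p = 77: qd = 377.5, qs = 467.5.
Surplus = 467.5 − 377.5 = 90.

Surplus = 90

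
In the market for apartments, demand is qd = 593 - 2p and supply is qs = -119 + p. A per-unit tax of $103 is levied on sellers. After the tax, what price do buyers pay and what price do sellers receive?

Buyers pay 815/3, sellers receive 506/3

Pre-tax equilibrium: p* = 712/3, q* = 355/3.
Tax on sellers shifts supply to qs = -119 + 1(p − 103) = -222 + p.
593 - 2p = -222 + p gives buyer price pb = 815/3; sellers receive ps = 815/3 − 103 = 506/3.
New quantity: q = 593 − 2(815/3) = 149/3.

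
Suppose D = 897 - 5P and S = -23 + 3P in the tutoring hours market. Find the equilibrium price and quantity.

Set D = S: 897 - 5P = -23 + 3P.
920 = 8P, so P* = 115.
Q* = 897 − 5(115) = 322.

P* = 115, Q* = 322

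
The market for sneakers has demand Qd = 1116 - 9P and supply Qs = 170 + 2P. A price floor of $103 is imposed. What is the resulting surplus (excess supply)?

Surplus = 187

Equilibrium price would be P* = 86, so the floor at 103 binds.
At P = 103: Qd = 189, Qs = 376.
Surplus = 376 − 189 = 187.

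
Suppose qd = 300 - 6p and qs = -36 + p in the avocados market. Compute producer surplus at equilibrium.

Producer surplus = 72

Equilibrium: 300 - 6p = -36 + p gives p* = 48, q* = 12.
Supply starts at p = 36 (where qs = 0).
PS = ½(48 − 36)(12) = 72.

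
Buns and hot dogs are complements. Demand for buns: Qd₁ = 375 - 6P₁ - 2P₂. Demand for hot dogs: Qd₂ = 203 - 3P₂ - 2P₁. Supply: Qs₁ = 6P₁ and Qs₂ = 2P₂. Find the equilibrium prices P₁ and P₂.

Market 1: 375 - 6P₁ - 2P₂ = 6P₁ → 12P₁ + 2P₂ = 375.
Market 2: 5P₂ + 2P₁ = 203.
Eliminating P₂: 5×(1) − 2×(2) gives 56P₁ = 1469, so P₁ = 1469/56.
Back-substitute into (2): P₂ = (203 − 2×1469/56) / 5 = 843/28.

P₁ = 1469/56, P₂ = 843/28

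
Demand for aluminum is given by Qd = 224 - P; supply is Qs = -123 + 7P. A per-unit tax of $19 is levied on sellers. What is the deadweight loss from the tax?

Pre-tax equilibrium: P* = 43.375, Q* = 180.625.
Tax on sellers shifts supply to Qs = -123 + 7(P − 19) = -256 + 7P.
224 - P = -256 + 7P gives buyer price Pb = 60; sellers receive Ps = 60 − 19 = 41.
New quantity: Q = 224 − 1(60) = 164.
DWL = ½ × 19 × (180.625 − 164) = 157.9375.

Deadweight loss = 157.9375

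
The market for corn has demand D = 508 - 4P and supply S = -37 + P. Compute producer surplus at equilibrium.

Producer surplus = 2592

Equilibrium: 508 - 4P = -37 + P gives P* = 109, Q* = 72.
Supply starts at P = 37 (where S = 0).
PS = ½(109 − 37)(72) = 2592.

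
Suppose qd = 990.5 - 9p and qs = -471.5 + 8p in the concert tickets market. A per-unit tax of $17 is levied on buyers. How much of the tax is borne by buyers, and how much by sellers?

Pre-tax equilibrium: p* = 86, q* = 216.5.
Tax on buyers shifts demand to qd = 990.5 − 9(p + 17) = 837.5 - 9p.
837.5 - 9p = -471.5 + 8p gives seller price ps = 77; buyers pay pb = 77 + 17 = 94.
New quantity: q = 990.5 − 9(94) = 144.5.
Buyer burden = 94 − 86 = 8; seller burden = 86 − 77 = 9.

Buyers bear $8, sellers bear $9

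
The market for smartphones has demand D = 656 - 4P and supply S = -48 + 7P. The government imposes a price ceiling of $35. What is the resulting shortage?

Equilibrium price would be P* = 64, so the ceiling at 35 binds.
At P = 35: D = 656 − 4(35) = 516, S = -48 + 7(35) = 197.
Shortage = 516 − 197 = 319.

Shortage = 319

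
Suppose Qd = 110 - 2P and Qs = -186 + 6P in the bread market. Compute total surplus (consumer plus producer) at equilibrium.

Total surplus = 432

Equilibrium: 110 - 2P = -186 + 6P gives P* = 37, Q* = 36.
Demand choke price: P = 55; supply starts at P = 31.
CS = ½(55 − 37)(36) = 324; PS = ½(37 − 31)(36) = 108.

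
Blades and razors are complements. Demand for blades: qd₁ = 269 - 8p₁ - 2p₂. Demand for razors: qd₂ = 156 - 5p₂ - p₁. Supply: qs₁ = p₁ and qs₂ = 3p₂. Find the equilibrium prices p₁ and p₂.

Market 1: 269 - 8p₁ - 2p₂ = p₁ → 9p₁ + 2p₂ = 269.
Market 2: 8p₂ + p₁ = 156.
Eliminating p₂: 8×(1) − 2×(2) gives 70p₁ = 1840, so p₁ = 184/7.
Back-substitute into (2): p₂ = (156 − 1×184/7) / 8 = 227/14.

p₁ = 184/7, p₂ = 227/14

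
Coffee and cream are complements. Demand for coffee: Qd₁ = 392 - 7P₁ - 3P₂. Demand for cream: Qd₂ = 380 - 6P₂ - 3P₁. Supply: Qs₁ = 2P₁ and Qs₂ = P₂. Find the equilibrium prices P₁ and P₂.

P₁ = 802/27, P₂ = 374/9

Market 1: 392 - 7P₁ - 3P₂ = 2P₁ → 9P₁ + 3P₂ = 392.
Market 2: 7P₂ + 3P₁ = 380.
Eliminating P₂: 7×(1) − 3×(2) gives 54P₁ = 1604, so P₁ = 802/27.
Back-substitute into (2): P₂ = (380 − 3×802/27) / 7 = 374/9.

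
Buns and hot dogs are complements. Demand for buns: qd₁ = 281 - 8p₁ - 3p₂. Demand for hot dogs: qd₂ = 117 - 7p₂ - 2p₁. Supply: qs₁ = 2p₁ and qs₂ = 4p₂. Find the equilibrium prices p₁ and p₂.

p₁ = 685/26, p₂ = 76/13

Market 1: 281 - 8p₁ - 3p₂ = 2p₁ → 10p₁ + 3p₂ = 281.
Market 2: 11p₂ + 2p₁ = 117.
Eliminating p₂: 11×(1) − 3×(2) gives 104p₁ = 2740, so p₁ = 685/26.
Back-substitute into (2): p₂ = (117 − 2×685/26) / 11 = 76/13.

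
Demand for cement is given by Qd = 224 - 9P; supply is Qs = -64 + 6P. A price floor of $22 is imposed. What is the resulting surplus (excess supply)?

Equilibrium price would be P* = 19.2, so the floor at 22 binds.
At P = 22: Qd = 26, Qs = 68.
Surplus = 68 − 26 = 42.

Surplus = 42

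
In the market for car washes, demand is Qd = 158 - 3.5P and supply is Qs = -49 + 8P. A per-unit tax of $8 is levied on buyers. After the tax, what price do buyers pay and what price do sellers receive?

Pre-tax equilibrium: P* = 18, Q* = 95.
Tax on buyers shifts demand to Qd = 158 − 3.5(P + 8) = 130 - 3.5P.
130 - 3.5P = -49 + 8P gives seller price Ps = 358/23; buyers pay Pb = 358/23 + 8 = 542/23.
New quantity: Q = 158 − 3.5(542/23) = 1737/23.

Buyers pay 542/23, sellers receive 358/23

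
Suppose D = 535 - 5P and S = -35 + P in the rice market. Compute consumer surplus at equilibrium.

Equilibrium: 535 - 5P = -35 + P gives P* = 95, Q* = 60.
Demand choke price (D = 0): P = 107.
CS = ½(107 − 95)(60) = 360.

Consumer surplus = 360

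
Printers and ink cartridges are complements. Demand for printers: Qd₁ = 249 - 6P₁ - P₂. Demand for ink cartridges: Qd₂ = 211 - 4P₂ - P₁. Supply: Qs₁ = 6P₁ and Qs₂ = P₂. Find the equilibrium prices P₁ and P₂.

P₁ = 1034/59, P₂ = 2283/59

Market 1: 249 - 6P₁ - P₂ = 6P₁ → 12P₁ + P₂ = 249.
Market 2: 5P₂ + P₁ = 211.
Eliminating P₂: 5×(1) − 1×(2) gives 59P₁ = 1034, so P₁ = 1034/59.
Back-substitute into (2): P₂ = (211 − 1×1034/59) / 5 = 2283/59.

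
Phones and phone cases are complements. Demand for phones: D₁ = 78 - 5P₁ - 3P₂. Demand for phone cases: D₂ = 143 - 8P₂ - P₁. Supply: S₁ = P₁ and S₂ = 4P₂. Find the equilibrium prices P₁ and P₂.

P₁ = 169/23, P₂ = 260/23

Market 1: 78 - 5P₁ - 3P₂ = P₁ → 6P₁ + 3P₂ = 78.
Market 2: 12P₂ + P₁ = 143.
Eliminating P₂: 12×(1) − 3×(2) gives 69P₁ = 507, so P₁ = 169/23.
Back-substitute into (2): P₂ = (143 − 1×169/23) / 12 = 260/23.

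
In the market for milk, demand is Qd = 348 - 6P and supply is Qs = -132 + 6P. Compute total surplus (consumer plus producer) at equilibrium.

Equilibrium: 348 - 6P = -132 + 6P gives P* = 40, Q* = 108.
Demand choke price: P = 58; supply starts at P = 22.
CS = ½(58 − 40)(108) = 972; PS = ½(40 − 22)(108) = 972.

Total surplus = 1944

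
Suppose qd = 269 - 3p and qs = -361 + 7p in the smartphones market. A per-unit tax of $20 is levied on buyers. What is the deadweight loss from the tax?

Deadweight loss = 420

Pre-tax equilibrium: p* = 63, q* = 80.
Tax on buyers shifts demand to qd = 269 − 3(p + 20) = 209 - 3p.
209 - 3p = -361 + 7p gives seller price ps = 57; buyers pay pb = 57 + 20 = 77.
New quantity: q = 269 − 3(77) = 38.
DWL = ½ × 20 × (80 − 38) = 420.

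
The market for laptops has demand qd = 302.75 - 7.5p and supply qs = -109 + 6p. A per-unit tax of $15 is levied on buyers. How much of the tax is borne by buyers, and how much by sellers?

Pre-tax equilibrium: p* = 30.5, q* = 74.
Tax on buyers shifts demand to qd = 302.75 − 7.5(p + 15) = 190.25 - 7.5p.
190.25 - 7.5p = -109 + 6p gives seller price ps = 133/6; buyers pay pb = 133/6 + 15 = 223/6.
New quantity: q = 302.75 − 7.5(223/6) = 24.
Buyer burden = 223/6 − 30.5 = 20/3; seller burden = 30.5 − 133/6 = 25/3.

Buyers bear 20/3, sellers bear 25/3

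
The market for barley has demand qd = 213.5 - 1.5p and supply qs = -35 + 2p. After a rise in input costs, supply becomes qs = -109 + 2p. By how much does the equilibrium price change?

Δp = 148/7

Original equilibrium: p* = 71, q* = 107.
New equilibrium: 213.5 - 1.5p = -109 + 2p, so 322.5 = 3.5p and p' = 645/7; q' = 213.5 − 1.5(645/7) = 527/7.
Change in price: 645/7 − 71 = 148/7.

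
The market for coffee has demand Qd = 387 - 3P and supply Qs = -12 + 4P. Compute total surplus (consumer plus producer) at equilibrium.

Equilibrium: 387 - 3P = -12 + 4P gives P* = 57, Q* = 216.
Demand choke price: P = 129; supply starts at P = 3.
CS = ½(129 − 57)(216) = 7776; PS = ½(57 − 3)(216) = 5832.

Total surplus = 13608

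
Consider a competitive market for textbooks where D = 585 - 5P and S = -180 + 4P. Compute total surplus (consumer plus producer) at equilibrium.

Total surplus = 5760

Equilibrium: 585 - 5P = -180 + 4P gives P* = 85, Q* = 160.
Demand choke price: P = 117; supply starts at P = 45.
CS = ½(117 − 85)(160) = 2560; PS = ½(85 − 45)(160) = 3200.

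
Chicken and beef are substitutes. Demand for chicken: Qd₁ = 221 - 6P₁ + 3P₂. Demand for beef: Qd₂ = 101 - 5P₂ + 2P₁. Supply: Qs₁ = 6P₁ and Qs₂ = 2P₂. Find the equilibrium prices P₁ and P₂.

Market 1: 221 - 6P₁ + 3P₂ = 6P₁ → 12P₁ - 3P₂ = 221.
Market 2: 7P₂ - 2P₁ = 101.
Eliminating P₂: 7×(1) + 3×(2) gives 78P₁ = 1850, so P₁ = 925/39.
Back-substitute into (2): P₂ = (101 + 2×925/39) / 7 = 827/39.

P₁ = 925/39, P₂ = 827/39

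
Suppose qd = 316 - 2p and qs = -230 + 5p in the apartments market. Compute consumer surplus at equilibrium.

Consumer surplus = 6400

Equilibrium: 316 - 2p = -230 + 5p gives p* = 78, q* = 160.
Demand choke price (qd = 0): p = 158.
CS = ½(158 − 78)(160) = 6400.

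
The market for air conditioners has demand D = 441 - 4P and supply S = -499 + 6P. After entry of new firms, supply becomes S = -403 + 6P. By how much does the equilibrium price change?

ΔP = -9.6

Original equilibrium: P* = 94, Q* = 65.
New equilibrium: 441 - 4P = -403 + 6P, so 844 = 10P and P' = 84.4; Q' = 441 − 4(84.4) = 103.4.
Change in price: 84.4 − 94 = -9.6.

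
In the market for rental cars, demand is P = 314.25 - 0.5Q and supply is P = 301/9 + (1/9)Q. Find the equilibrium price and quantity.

P* = 84.5, Q* = 459.5

Set the two price expressions equal: 314.25 - 0.5Q = 301/9 + (1/9)Q.
10109/36 = (11/18)Q, so Q* = 459.5.
P* = 314.25 − (0.5)(459.5) = 84.5.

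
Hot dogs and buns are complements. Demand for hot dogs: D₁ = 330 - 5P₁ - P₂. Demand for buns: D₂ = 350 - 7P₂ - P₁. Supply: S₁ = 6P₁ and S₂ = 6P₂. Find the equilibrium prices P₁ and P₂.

Market 1: 330 - 5P₁ - P₂ = 6P₁ → 11P₁ + P₂ = 330.
Market 2: 13P₂ + P₁ = 350.
Eliminating P₂: 13×(1) − 1×(2) gives 142P₁ = 3940, so P₁ = 1970/71.
Back-substitute into (2): P₂ = (350 − 1×1970/71) / 13 = 1760/71.

P₁ = 1970/71, P₂ = 1760/71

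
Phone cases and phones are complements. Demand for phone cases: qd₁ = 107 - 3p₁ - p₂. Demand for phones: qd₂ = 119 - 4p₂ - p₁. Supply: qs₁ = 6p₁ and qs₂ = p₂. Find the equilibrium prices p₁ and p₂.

Market 1: 107 - 3p₁ - p₂ = 6p₁ → 9p₁ + p₂ = 107.
Market 2: 5p₂ + p₁ = 119.
Eliminating p₂: 5×(1) − 1×(2) gives 44p₁ = 416, so p₁ = 104/11.
Back-substitute into (2): p₂ = (119 − 1×104/11) / 5 = 241/11.

p₁ = 104/11, p₂ = 241/11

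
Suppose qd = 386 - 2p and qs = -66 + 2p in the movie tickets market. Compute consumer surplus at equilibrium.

Consumer surplus = 6400

Equilibrium: 386 - 2p = -66 + 2p gives p* = 113, q* = 160.
Demand choke price (qd = 0): p = 193.
CS = ½(193 − 113)(160) = 6400.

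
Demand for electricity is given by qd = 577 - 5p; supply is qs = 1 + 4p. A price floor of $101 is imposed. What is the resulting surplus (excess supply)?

Equilibrium price would be p* = 64, so the floor at 101 binds.
At p = 101: qd = 72, qs = 405.
Surplus = 405 − 72 = 333.

Surplus = 333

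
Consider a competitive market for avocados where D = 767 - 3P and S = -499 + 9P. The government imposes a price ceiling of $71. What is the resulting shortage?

Shortage = 414

Equilibrium price would be P* = 105.5, so the ceiling at 71 binds.
At P = 71: D = 767 − 3(71) = 554, S = -499 + 9(71) = 140.
Shortage = 554 − 140 = 414.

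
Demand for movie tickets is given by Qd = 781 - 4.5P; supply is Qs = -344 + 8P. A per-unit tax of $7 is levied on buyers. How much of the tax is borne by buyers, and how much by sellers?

Pre-tax equilibrium: P* = 90, Q* = 376.
Tax on buyers shifts demand to Qd = 781 − 4.5(P + 7) = 749.5 - 4.5P.
749.5 - 4.5P = -344 + 8P gives seller price Ps = 87.48; buyers pay Pb = 87.48 + 7 = 94.48.
New quantity: Q = 781 − 4.5(94.48) = 355.84.
Buyer burden = 94.48 − 90 = 4.48; seller burden = 90 − 87.48 = 2.52.

Buyers bear $4.48, sellers bear $2.52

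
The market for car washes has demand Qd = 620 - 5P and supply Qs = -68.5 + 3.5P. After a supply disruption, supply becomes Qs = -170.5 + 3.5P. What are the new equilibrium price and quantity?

P' = 93, Q' = 155

Original equilibrium: P* = 81, Q* = 215.
New equilibrium: 620 - 5P = -170.5 + 3.5P, so 790.5 = 8.5P and P' = 93; Q' = 620 − 5(93) = 155.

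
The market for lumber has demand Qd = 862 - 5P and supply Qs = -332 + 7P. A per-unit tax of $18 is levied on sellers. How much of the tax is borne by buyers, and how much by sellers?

Pre-tax equilibrium: P* = 99.5, Q* = 364.5.
Tax on sellers shifts supply to Qs = -332 + 7(P − 18) = -458 + 7P.
862 - 5P = -458 + 7P gives buyer price Pb = 110; sellers receive Ps = 110 − 18 = 92.
New quantity: Q = 862 − 5(110) = 312.
Buyer burden = 110 − 99.5 = 10.5; seller burden = 99.5 − 92 = 7.5.

Buyers bear $10.5, sellers bear $7.5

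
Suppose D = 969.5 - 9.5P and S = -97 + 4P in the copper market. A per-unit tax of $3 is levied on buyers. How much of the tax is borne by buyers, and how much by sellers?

Buyers bear 8/9, sellers bear 19/9

Pre-tax equilibrium: P* = 79, Q* = 219.
Tax on buyers shifts demand to D = 969.5 − 9.5(P + 3) = 941 - 9.5P.
941 - 9.5P = -97 + 4P gives seller price Ps = 692/9; buyers pay Pb = 692/9 + 3 = 719/9.
New quantity: Q = 969.5 − 9.5(719/9) = 1895/9.
Buyer burden = 719/9 − 79 = 8/9; seller burden = 79 − 692/9 = 19/9.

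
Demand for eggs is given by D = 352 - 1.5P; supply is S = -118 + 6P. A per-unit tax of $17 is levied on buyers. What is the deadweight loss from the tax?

Deadweight loss = 173.4

Pre-tax equilibrium: P* = 188/3, Q* = 258.
Tax on buyers shifts demand to D = 352 − 1.5(P + 17) = 326.5 - 1.5P.
326.5 - 1.5P = -118 + 6P gives seller price Ps = 889/15; buyers pay Pb = 889/15 + 17 = 1144/15.
New quantity: Q = 352 − 1.5(1144/15) = 237.6.
DWL = ½ × 17 × (258 − 237.6) = 173.4.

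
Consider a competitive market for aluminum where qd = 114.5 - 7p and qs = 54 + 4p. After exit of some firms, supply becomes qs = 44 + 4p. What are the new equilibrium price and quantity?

p' = 141/22, q' = 766/11

Original equilibrium: p* = 5.5, q* = 76.
New equilibrium: 114.5 - 7p = 44 + 4p, so 70.5 = 11p and p' = 141/22; q' = 114.5 − 7(141/22) = 766/11.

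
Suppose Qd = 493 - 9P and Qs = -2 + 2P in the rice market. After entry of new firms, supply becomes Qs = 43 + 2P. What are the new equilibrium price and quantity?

P' = 450/11, Q' = 1373/11

Original equilibrium: P* = 45, Q* = 88.
New equilibrium: 493 - 9P = 43 + 2P, so 450 = 11P and P' = 450/11; Q' = 493 − 9(450/11) = 1373/11.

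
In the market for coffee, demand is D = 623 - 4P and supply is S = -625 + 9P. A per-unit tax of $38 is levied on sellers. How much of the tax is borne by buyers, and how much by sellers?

Buyers bear 342/13, sellers bear 152/13

Pre-tax equilibrium: P* = 96, Q* = 239.
Tax on sellers shifts supply to S = -625 + 9(P − 38) = -967 + 9P.
623 - 4P = -967 + 9P gives buyer price Pb = 1590/13; sellers receive Ps = 1590/13 − 38 = 1096/13.
New quantity: Q = 623 − 4(1590/13) = 1739/13.
Buyer burden = 1590/13 − 96 = 342/13; seller burden = 96 − 1096/13 = 152/13.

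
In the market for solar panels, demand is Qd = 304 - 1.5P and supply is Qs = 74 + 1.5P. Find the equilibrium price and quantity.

Set Qd = Qs: 304 - 1.5P = 74 + 1.5P.
230 = 3P, so P* = 230/3.
Q* = 304 − 1.5(230/3) = 189.

P* = 230/3, Q* = 189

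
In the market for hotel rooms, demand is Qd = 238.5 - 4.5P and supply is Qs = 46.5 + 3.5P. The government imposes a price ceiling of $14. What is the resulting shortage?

Equilibrium price would be P* = 24, so the ceiling at 14 binds.
At P = 14: Qd = 238.5 − 4.5(14) = 175.5, Qs = 46.5 + 3.5(14) = 95.5.
Shortage = 175.5 − 95.5 = 80.

Shortage = 80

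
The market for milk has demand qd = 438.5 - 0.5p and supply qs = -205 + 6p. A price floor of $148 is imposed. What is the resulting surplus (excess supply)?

Surplus = 318.5

Equilibrium price would be p* = 99, so the floor at 148 binds.
At p = 148: qd = 364.5, qs = 683.
Surplus = 683 − 364.5 = 318.5.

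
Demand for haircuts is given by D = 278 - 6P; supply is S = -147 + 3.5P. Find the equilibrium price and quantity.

Set D = S: 278 - 6P = -147 + 3.5P.
425 = 9.5P, so P* = 850/19.
Q* = 278 − 6(850/19) = 182/19.

P* = 850/19, Q* = 182/19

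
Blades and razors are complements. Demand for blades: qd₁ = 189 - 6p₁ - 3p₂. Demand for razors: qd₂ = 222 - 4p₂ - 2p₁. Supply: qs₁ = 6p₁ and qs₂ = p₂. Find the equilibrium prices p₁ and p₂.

p₁ = 31/6, p₂ = 127/3

Market 1: 189 - 6p₁ - 3p₂ = 6p₁ → 12p₁ + 3p₂ = 189.
Market 2: 5p₂ + 2p₁ = 222.
Eliminating p₂: 5×(1) − 3×(2) gives 54p₁ = 279, so p₁ = 31/6.
Back-substitute into (2): p₂ = (222 − 2×31/6) / 5 = 127/3.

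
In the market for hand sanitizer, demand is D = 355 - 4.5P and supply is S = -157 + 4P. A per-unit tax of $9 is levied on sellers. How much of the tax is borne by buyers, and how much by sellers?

Pre-tax equilibrium: P* = 1024/17, Q* = 1427/17.
Tax on sellers shifts supply to S = -157 + 4(P − 9) = -193 + 4P.
355 - 4.5P = -193 + 4P gives buyer price Pb = 1096/17; sellers receive Ps = 1096/17 − 9 = 943/17.
New quantity: Q = 355 − 4.5(1096/17) = 1103/17.
Buyer burden = 1096/17 − 1024/17 = 72/17; seller burden = 1024/17 − 943/17 = 81/17.

Buyers bear 72/17, sellers bear 81/17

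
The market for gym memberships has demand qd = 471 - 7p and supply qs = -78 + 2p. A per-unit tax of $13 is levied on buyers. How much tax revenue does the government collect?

Pre-tax equilibrium: p* = 61, q* = 44.
Tax on buyers shifts demand to qd = 471 − 7(p + 13) = 380 - 7p.
380 - 7p = -78 + 2p gives seller price ps = 458/9; buyers pay pb = 458/9 + 13 = 575/9.
New quantity: q = 471 − 7(575/9) = 214/9.
Revenue = 13 × 214/9 = 2782/9.

Tax revenue = 2782/9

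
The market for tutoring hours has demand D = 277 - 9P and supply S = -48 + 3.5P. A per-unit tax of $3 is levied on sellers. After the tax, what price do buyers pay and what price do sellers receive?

Buyers pay $26.84, sellers receive $23.84

Pre-tax equilibrium: P* = 26, Q* = 43.
Tax on sellers shifts supply to S = -48 + 3.5(P − 3) = -58.5 + 3.5P.
277 - 9P = -58.5 + 3.5P gives buyer price Pb = 26.84; sellers receive Ps = 26.84 − 3 = 23.84.
New quantity: Q = 277 − 9(26.84) = 35.44.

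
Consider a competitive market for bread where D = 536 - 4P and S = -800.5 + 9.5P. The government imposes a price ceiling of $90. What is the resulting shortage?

Shortage = 121.5

Equilibrium price would be P* = 99, so the ceiling at 90 binds.
At P = 90: D = 536 − 4(90) = 176, S = -800.5 + 9.5(90) = 54.5.
Shortage = 176 − 54.5 = 121.5.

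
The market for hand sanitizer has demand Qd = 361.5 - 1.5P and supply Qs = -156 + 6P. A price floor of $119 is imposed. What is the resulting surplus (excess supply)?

Equilibrium price would be P* = 69, so the floor at 119 binds.
At P = 119: Qd = 183, Qs = 558.
Surplus = 558 − 183 = 375.

Surplus = 375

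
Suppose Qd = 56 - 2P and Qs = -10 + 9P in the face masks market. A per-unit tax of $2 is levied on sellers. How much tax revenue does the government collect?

Pre-tax equilibrium: P* = 6, Q* = 44.
Tax on sellers shifts supply to Qs = -10 + 9(P − 2) = -28 + 9P.
56 - 2P = -28 + 9P gives buyer price Pb = 84/11; sellers receive Ps = 84/11 − 2 = 62/11.
New quantity: Q = 56 − 2(84/11) = 448/11.
Revenue = 2 × 448/11 = 896/11.

Tax revenue = 896/11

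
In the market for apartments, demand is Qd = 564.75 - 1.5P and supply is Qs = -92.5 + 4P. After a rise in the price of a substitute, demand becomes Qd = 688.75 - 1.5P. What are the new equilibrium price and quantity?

P' = 3125/22, Q' = 10465/22

Original equilibrium: P* = 119.5, Q* = 385.5.
New equilibrium: 688.75 - 1.5P = -92.5 + 4P, so 781.25 = 5.5P and P' = 3125/22; Q' = 688.75 − 1.5(3125/22) = 10465/22.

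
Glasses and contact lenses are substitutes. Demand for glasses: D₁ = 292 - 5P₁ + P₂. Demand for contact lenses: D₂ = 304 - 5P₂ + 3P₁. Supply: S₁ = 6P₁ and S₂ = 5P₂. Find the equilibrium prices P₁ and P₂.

P₁ = 3224/107, P₂ = 4220/107

Market 1: 292 - 5P₁ + P₂ = 6P₁ → 11P₁ - P₂ = 292.
Market 2: 10P₂ - 3P₁ = 304.
Eliminating P₂: 10×(1) + 1×(2) gives 107P₁ = 3224, so P₁ = 3224/107.
Back-substitute into (2): P₂ = (304 + 3×3224/107) / 10 = 4220/107.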